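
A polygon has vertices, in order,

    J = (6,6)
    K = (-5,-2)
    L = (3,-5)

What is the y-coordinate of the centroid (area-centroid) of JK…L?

-1/3

Apply Gauss's area formula. First the cross-terms c_i = x_i·y_{i+1} − x_{i+1}·y_i:
  18, 31, 48  ⇒  2A = 97, A = 48.5.
Then Σ (y_i + y_{i+1})·c_i = -97, so ȳ = -97 / (6·48.5) = -1/3.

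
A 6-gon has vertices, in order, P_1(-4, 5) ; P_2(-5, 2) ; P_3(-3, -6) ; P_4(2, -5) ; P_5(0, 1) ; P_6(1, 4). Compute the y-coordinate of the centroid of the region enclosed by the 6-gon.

Apply the surveyor's formula. First the cross-terms c_i = x_i·y_{i+1} − x_{i+1}·y_i:
  17, 36, 27, 2, -1, 21  ⇒  2A = 102, A = 51.
Then Σ (y_i + y_{i+1})·c_i = -146, so ȳ = -146 / (6·51) = -73/153.

-73/153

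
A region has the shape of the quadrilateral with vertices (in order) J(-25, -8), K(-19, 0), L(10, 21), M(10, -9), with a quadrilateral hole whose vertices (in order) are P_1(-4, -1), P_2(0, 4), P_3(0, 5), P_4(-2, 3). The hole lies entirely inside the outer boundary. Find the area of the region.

574

Outer boundary:
Apply Gauss's area formula: 2A = Σ (x_i·y_{i+1} − x_{i+1}·y_i), indices taken mod 4.
Σ = (-152) + (-399) + (-300) + (-305) = -1156
Area = |Σ|/2 = 578.
Hole:
Σ = (-16) + (0) + (10) + (14) = 8
Area = |Σ|/2 = 4.
Net area = 578 − 4 = 574.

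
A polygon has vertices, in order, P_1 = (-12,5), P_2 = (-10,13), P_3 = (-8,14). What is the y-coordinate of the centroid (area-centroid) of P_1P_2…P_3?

Apply the shoelace (surveyor's) formula. First the cross-terms c_i = x_i·y_{i+1} − x_{i+1}·y_i:
  -106, -36, 128  ⇒  2A = -14, A = -7.
Then Σ (y_i + y_{i+1})·c_i = -448, so ȳ = -448 / (6·(-7)) = 32/3.

32/3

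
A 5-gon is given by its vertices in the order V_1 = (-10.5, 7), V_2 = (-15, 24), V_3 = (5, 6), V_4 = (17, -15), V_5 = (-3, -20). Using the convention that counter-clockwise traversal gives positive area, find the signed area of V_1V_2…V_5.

Apply Gauss's area formula: 2A = Σ (x_i·y_{i+1} − x_{i+1}·y_i), indices taken mod 5.
V_1→V_2: (-10.5)(24) − (-15)(7) = -147
V_2→V_3: (-15)(6) − (5)(24) = -210
V_3→V_4: (5)(-15) − (17)(6) = -177
V_4→V_5: (17)(-20) − (-3)(-15) = -385
V_5→V_1: (-3)(7) − (-10.5)(-20) = -231
Σ = -1150
Signed area = Σ/2 = -575 (negative ⇒ clockwise traversal).

-575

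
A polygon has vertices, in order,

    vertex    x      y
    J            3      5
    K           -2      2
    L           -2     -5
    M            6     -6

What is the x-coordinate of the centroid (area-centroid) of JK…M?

Apply the shoelace (surveyor's) formula. First the cross-terms c_i = x_i·y_{i+1} − x_{i+1}·y_i:
  16, 14, 42, 48  ⇒  2A = 120, A = 60.
Then Σ (x_i + x_{i+1})·c_i = 560, so x̄ = 560 / (6·60) = 14/9.

14/9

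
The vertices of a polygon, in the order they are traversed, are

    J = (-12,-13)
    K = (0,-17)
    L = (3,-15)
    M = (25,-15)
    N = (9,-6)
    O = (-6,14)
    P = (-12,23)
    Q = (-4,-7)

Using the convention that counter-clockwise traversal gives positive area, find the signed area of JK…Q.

Apply the shoelace formula: 2A = Σ (x_i·y_{i+1} − x_{i+1}·y_i), indices taken mod 8.
Cross-terms: 204, 51, 330, -15, 90, 30, 176, -32  ⇒  Σ = 834
Signed area = Σ/2 = 417 (positive ⇒ counter-clockwise traversal).

417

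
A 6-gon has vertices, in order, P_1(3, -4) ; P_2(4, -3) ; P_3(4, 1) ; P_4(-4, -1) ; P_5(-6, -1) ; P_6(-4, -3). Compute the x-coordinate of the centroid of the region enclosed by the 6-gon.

8/45

Apply the shoelace (surveyor's) formula. First the cross-terms c_i = x_i·y_{i+1} − x_{i+1}·y_i:
  7, 16, 0, -2, 14, 25  ⇒  2A = 60, A = 30.
Then Σ (x_i + x_{i+1})·c_i = 32, so x̄ = 32 / (6·30) = 8/45.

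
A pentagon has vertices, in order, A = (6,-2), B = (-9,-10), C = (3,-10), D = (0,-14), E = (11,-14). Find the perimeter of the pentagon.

58

|AB| = √((-15)² + (-8)²) = √289 = 17
|BC| = √((12)² + (0)²) = √144 = 12
|CD| = √((-3)² + (-4)²) = √25 = 5
|DE| = √((11)² + (0)²) = √121 = 11
|EA| = √((-5)² + (12)²) = √169 = 13
Perimeter = 17 + 12 + 5 + 11 + 13 = 58.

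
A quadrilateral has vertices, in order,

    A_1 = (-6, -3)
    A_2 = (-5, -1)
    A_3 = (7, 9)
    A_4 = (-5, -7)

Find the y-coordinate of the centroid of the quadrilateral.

Apply Gauss's area formula. First the cross-terms c_i = x_i·y_{i+1} − x_{i+1}·y_i:
  -9, -38, -4, -27  ⇒  2A = -78, A = -39.
Then Σ (y_i + y_{i+1})·c_i = -6, so ȳ = -6 / (6·(-39)) = 1/39.

1/39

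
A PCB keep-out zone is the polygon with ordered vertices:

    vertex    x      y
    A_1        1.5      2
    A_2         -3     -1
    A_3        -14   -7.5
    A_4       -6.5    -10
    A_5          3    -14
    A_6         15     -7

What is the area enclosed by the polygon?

227.375

Σ = (4.5) + (8.5) + (91.25) + (121) + (189) + (40.5) = 454.75
Area = |Σ|/2 = 227.375.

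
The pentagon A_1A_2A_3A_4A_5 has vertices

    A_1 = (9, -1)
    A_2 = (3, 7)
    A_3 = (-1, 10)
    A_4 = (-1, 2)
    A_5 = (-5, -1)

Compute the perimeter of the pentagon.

42

|A_1A_2| = √((-6)² + (8)²) = √100 = 10
|A_2A_3| = √((-4)² + (3)²) = √25 = 5
|A_3A_4| = √((0)² + (-8)²) = √64 = 8
|A_4A_5| = √((-4)² + (-3)²) = √25 = 5
|A_5A_1| = √((14)² + (0)²) = √196 = 14
Perimeter = 10 + 5 + 8 + 5 + 14 = 42.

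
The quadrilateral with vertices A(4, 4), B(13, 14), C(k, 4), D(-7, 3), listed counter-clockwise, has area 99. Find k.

-14

Write out the shoelace sum; only the two edges meeting at C involve k:
2·Area = [(13·4 − k·14) + (k·3 − (-7)·4)] + -36
       = -11·k + 44 = 198
⇒ k = -14.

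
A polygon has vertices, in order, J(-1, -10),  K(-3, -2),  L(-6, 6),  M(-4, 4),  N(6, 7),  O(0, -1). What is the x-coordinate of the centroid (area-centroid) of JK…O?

Apply Gauss's area formula. First the cross-terms c_i = x_i·y_{i+1} − x_{i+1}·y_i:
  -28, -30, 0, -52, -6, -1  ⇒  2A = -117, A = -58.5.
Then Σ (x_i + x_{i+1})·c_i = 243, so x̄ = 243 / (6·(-58.5)) = -9/13.

-9/13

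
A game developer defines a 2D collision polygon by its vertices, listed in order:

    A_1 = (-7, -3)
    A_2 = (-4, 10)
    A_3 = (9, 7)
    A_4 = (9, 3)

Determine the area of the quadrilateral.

121

Σ = (-82) + (-118) + (-36) + (-6) = -242
Area = |Σ|/2 = 121.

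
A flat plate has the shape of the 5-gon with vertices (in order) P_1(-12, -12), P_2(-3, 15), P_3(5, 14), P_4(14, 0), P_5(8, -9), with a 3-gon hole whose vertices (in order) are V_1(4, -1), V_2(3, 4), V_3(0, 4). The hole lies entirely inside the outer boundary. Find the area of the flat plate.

Outer boundary:
Apply the surveyor's formula: 2A = Σ (x_i·y_{i+1} − x_{i+1}·y_i), indices taken mod 5.
Cross-terms: -216, -117, -196, -126, -204  ⇒  Σ = -859
Area = |Σ|/2 = 429.5.
Hole:
V_1→V_2: (4)(4) − (3)(-1) = 19
V_2→V_3: (3)(4) − (0)(4) = 12
V_3→V_1: (0)(-1) − (4)(4) = -16
Σ = 15
Area = |Σ|/2 = 7.5.
Net area = 429.5 − 7.5 = 422.

422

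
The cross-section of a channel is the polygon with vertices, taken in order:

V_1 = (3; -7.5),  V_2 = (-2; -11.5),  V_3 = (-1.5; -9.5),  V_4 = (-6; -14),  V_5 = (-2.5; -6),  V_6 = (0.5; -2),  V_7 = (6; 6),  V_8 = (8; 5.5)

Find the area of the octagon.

75.625

Σ = (-49.5) + (1.75) + (-36) + (1) + (8) + (15) + (-15) + (-76.5) = -151.25
Area = |Σ|/2 = 75.625.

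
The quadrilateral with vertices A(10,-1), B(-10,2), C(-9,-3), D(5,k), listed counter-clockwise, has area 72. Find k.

The doubled signed area Σ (x_i y_{i+1} − x_{i+1} y_i) is linear in k.
With k=0 it equals 68; the coefficient of k is -19 (from the two edges through D).
So -19·k + 68 = 2·72 = 144 ⇒ k = -4.

-4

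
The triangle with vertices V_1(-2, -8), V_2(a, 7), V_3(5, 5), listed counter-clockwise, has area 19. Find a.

9

The doubled signed area Σ (x_i y_{i+1} − x_{i+1} y_i) is linear in a.
With a=0 it equals -79; the coefficient of a is 13 (from the two edges through V_2).
So 13·a + -79 = 2·19 = 38 ⇒ a = 9.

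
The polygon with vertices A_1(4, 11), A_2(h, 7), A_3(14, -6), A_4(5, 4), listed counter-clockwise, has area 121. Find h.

-11

The doubled signed area Σ (x_i y_{i+1} − x_{i+1} y_i) is linear in h.
With h=0 it equals 55; the coefficient of h is -17 (from the two edges through A_2).
So -17·h + 55 = 2·121 = 242 ⇒ h = -11.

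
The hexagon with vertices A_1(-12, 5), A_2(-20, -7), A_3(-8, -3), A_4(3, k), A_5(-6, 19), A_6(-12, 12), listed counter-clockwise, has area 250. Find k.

Write out the shoelace sum; only the two edges meeting at A_4 involve k:
2·Area = [((-8)·k − 3·(-3)) + (3·19 − (-6)·k)] + 428
       = -2·k + 494 = 500
⇒ k = -3.

-3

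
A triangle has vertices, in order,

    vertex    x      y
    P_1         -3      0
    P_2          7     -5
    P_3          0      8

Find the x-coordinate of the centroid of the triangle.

Apply Gauss's area formula. First the cross-terms c_i = x_i·y_{i+1} − x_{i+1}·y_i:
  15, 56, 24  ⇒  2A = 95, A = 47.5.
Then Σ (x_i + x_{i+1})·c_i = 380, so x̄ = 380 / (6·47.5) = 4/3.

4/3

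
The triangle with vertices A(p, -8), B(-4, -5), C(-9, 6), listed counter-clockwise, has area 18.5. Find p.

-6

The doubled signed area Σ (x_i y_{i+1} − x_{i+1} y_i) is linear in p.
With p=0 it equals -29; the coefficient of p is -11 (from the two edges through A).
So -11·p + -29 = 2·18.5 = 37 ⇒ p = -6.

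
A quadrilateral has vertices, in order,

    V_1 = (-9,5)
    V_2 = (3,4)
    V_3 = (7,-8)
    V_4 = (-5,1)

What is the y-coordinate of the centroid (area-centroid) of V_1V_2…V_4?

29/114

Apply Gauss's area formula. First the cross-terms c_i = x_i·y_{i+1} − x_{i+1}·y_i:
  -51, -52, -33, -16  ⇒  2A = -152, A = -76.
Then Σ (y_i + y_{i+1})·c_i = -116, so ȳ = -116 / (6·(-76)) = 29/114.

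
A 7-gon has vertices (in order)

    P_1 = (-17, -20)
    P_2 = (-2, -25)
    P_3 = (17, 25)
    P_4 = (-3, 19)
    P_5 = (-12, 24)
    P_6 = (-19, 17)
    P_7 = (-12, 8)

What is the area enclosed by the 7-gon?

P_1→P_2: (-17)(-25) − (-2)(-20) = 385
P_2→P_3: (-2)(25) − (17)(-25) = 375
P_3→P_4: (17)(19) − (-3)(25) = 398
P_4→P_5: (-3)(24) − (-12)(19) = 156
P_5→P_6: (-12)(17) − (-19)(24) = 252
P_6→P_7: (-19)(8) − (-12)(17) = 52
P_7→P_1: (-12)(-20) − (-17)(8) = 376
Σ = 1994
Area = |Σ|/2 = 997.

997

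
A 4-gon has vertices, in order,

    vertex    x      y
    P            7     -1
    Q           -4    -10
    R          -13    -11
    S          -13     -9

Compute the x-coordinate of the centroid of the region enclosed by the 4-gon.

-146/33

Apply the surveyor's formula. First the cross-terms c_i = x_i·y_{i+1} − x_{i+1}·y_i:
  -74, -86, -26, 76  ⇒  2A = -110, A = -55.
Then Σ (x_i + x_{i+1})·c_i = 1460, so x̄ = 1460 / (6·(-55)) = -146/33.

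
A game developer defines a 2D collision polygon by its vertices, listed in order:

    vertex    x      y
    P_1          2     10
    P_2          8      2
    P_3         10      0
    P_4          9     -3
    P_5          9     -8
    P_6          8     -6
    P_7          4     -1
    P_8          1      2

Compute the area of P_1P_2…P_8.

65

Apply the surveyor's formula: 2A = Σ (x_i·y_{i+1} − x_{i+1}·y_i), indices taken mod 8.
Σ = (-76) + (-20) + (-30) + (-45) + (10) + (16) + (9) + (6) = -130
Area = |Σ|/2 = 65.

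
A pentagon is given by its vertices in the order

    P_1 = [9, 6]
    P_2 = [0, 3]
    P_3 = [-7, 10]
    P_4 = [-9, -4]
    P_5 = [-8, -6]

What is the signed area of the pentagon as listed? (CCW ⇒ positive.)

97

Σ = (27) + (21) + (118) + (22) + (6) = 194
Signed area = Σ/2 = 97 (positive ⇒ counter-clockwise traversal).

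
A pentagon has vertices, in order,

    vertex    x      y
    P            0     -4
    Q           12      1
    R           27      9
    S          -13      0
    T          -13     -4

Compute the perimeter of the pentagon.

|PQ| = √((12)² + (5)²) = √169 = 13
|QR| = √((15)² + (8)²) = √289 = 17
|RS| = √((-40)² + (-9)²) = √1681 = 41
|ST| = √((0)² + (-4)²) = √16 = 4
|TP| = √((13)² + (0)²) = √169 = 13
Perimeter = 13 + 17 + 41 + 4 + 13 = 88.

88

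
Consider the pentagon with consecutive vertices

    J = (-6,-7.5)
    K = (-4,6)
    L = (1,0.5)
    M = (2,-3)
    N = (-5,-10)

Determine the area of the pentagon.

67.75

Apply Gauss's area formula: 2A = Σ (x_i·y_{i+1} − x_{i+1}·y_i), indices taken mod 5.
Cross-terms: -66, -8, -4, -35, -22.5  ⇒  Σ = -135.5
Area = |Σ|/2 = 67.75.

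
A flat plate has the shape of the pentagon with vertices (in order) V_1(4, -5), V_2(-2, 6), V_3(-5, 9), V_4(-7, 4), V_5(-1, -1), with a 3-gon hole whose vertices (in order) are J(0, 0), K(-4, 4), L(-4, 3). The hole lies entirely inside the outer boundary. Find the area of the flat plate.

Outer boundary:
Apply the surveyor's formula: 2A = Σ (x_i·y_{i+1} − x_{i+1}·y_i), indices taken mod 5.
V_1→V_2: (4)(6) − (-2)(-5) = 14
V_2→V_3: (-2)(9) − (-5)(6) = 12
V_3→V_4: (-5)(4) − (-7)(9) = 43
V_4→V_5: (-7)(-1) − (-1)(4) = 11
V_5→V_1: (-1)(-5) − (4)(-1) = 9
Σ = 89
Area = |Σ|/2 = 44.5.
Hole:
Σ = (0) + (4) + (0) = 4
Area = |Σ|/2 = 2.
Net area = 44.5 − 2 = 42.5.

42.5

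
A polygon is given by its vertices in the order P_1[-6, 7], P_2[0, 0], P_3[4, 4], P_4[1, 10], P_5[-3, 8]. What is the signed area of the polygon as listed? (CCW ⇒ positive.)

50.5

Σ = (0) + (0) + (36) + (38) + (27) = 101
Signed area = Σ/2 = 50.5 (positive ⇒ counter-clockwise traversal).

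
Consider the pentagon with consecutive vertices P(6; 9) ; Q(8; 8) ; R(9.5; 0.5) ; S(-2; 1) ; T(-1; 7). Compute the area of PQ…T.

Apply the shoelace formula: 2A = Σ (x_i·y_{i+1} − x_{i+1}·y_i), indices taken mod 5.
Cross-terms: -24, -72, 10.5, -13, -51  ⇒  Σ = -149.5
Area = |Σ|/2 = 74.75.

74.75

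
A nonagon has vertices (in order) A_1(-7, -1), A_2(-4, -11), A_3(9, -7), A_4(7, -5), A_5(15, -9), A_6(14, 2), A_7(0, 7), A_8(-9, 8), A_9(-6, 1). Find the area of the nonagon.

Apply Gauss's area formula: 2A = Σ (x_i·y_{i+1} − x_{i+1}·y_i), indices taken mod 9.
A_1→A_2: (-7)(-11) − (-4)(-1) = 73
A_2→A_3: (-4)(-7) − (9)(-11) = 127
A_3→A_4: (9)(-5) − (7)(-7) = 4
A_4→A_5: (7)(-9) − (15)(-5) = 12
A_5→A_6: (15)(2) − (14)(-9) = 156
A_6→A_7: (14)(7) − (0)(2) = 98
A_7→A_8: (0)(8) − (-9)(7) = 63
A_8→A_9: (-9)(1) − (-6)(8) = 39
A_9→A_1: (-6)(-1) − (-7)(1) = 13
Σ = 585
Area = |Σ|/2 = 292.5.

292.5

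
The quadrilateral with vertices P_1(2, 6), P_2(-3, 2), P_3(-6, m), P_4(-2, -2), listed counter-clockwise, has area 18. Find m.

2

Write out the shoelace sum; only the two edges meeting at P_3 involve m:
2·Area = [((-3)·m − (-6)·2) + ((-6)·(-2) − (-2)·m)] + 14
       = -1·m + 38 = 36
⇒ m = 2.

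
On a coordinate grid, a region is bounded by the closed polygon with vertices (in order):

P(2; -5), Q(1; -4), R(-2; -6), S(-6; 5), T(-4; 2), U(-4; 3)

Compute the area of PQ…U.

22.5

Apply the surveyor's formula: 2A = Σ (x_i·y_{i+1} − x_{i+1}·y_i), indices taken mod 6.
P→Q: (2)(-4) − (1)(-5) = -3
Q→R: (1)(-6) − (-2)(-4) = -14
R→S: (-2)(5) − (-6)(-6) = -46
S→T: (-6)(2) − (-4)(5) = 8
T→U: (-4)(3) − (-4)(2) = -4
U→P: (-4)(-5) − (2)(3) = 14
Σ = -45
Area = |Σ|/2 = 22.5.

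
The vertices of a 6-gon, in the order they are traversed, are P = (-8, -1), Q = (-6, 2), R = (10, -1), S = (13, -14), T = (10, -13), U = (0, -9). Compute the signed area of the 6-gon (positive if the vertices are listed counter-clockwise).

-177

P→Q: (-8)(2) − (-6)(-1) = -22
Q→R: (-6)(-1) − (10)(2) = -14
R→S: (10)(-14) − (13)(-1) = -127
S→T: (13)(-13) − (10)(-14) = -29
T→U: (10)(-9) − (0)(-13) = -90
U→P: (0)(-1) − (-8)(-9) = -72
Σ = -354
Signed area = Σ/2 = -177 (negative ⇒ clockwise traversal).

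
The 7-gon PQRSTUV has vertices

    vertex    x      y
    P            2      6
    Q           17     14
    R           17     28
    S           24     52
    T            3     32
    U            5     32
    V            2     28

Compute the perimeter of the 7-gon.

114

|PQ| = √((15)² + (8)²) = √289 = 17
|QR| = √((0)² + (14)²) = √196 = 14
|RS| = √((7)² + (24)²) = √625 = 25
|ST| = √((-21)² + (-20)²) = √841 = 29
|TU| = √((2)² + (0)²) = √4 = 2
|UV| = √((-3)² + (-4)²) = √25 = 5
|VP| = √((0)² + (-22)²) = √484 = 22
Perimeter = 17 + 14 + 25 + 29 + 2 + 5 + 22 = 114.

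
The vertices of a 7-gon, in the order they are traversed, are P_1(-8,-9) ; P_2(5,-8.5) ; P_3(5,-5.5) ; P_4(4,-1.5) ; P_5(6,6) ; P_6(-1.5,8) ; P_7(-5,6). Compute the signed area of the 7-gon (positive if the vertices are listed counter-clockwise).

178.25

Apply the surveyor's formula: 2A = Σ (x_i·y_{i+1} − x_{i+1}·y_i), indices taken mod 7.
Cross-terms: 113, 15, 14.5, 33, 57, 31, 93  ⇒  Σ = 356.5
Signed area = Σ/2 = 178.25 (positive ⇒ counter-clockwise traversal).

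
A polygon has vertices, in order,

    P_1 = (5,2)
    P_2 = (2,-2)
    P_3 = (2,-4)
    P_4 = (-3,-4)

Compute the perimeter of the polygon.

22

|P_1P_2| = √((-3)² + (-4)²) = √25 = 5
|P_2P_3| = √((0)² + (-2)²) = √4 = 2
|P_3P_4| = √((-5)² + (0)²) = √25 = 5
|P_4P_1| = √((8)² + (6)²) = √100 = 10
Perimeter = 5 + 2 + 5 + 10 = 22.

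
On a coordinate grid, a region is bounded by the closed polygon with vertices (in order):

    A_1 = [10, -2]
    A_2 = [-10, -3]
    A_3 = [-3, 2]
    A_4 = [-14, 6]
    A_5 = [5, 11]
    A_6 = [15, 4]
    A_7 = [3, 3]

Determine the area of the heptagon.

200.5

Apply Gauss's area formula: 2A = Σ (x_i·y_{i+1} − x_{i+1}·y_i), indices taken mod 7.
Cross-terms: -50, -29, 10, -184, -145, 33, -36  ⇒  Σ = -401
Area = |Σ|/2 = 200.5.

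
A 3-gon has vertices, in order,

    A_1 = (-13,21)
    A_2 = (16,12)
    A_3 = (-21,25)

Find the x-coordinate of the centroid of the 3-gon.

Apply the shoelace (surveyor's) formula. First the cross-terms c_i = x_i·y_{i+1} − x_{i+1}·y_i:
  -492, 652, -116  ⇒  2A = 44, A = 22.
Then Σ (x_i + x_{i+1})·c_i = -792, so x̄ = -792 / (6·22) = -6.

-6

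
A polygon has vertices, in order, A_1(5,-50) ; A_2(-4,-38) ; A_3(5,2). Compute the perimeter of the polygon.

108

|A_1A_2| = √((-9)² + (12)²) = √225 = 15
|A_2A_3| = √((9)² + (40)²) = √1681 = 41
|A_3A_1| = √((0)² + (-52)²) = √2704 = 52
Perimeter = 15 + 41 + 52 = 108.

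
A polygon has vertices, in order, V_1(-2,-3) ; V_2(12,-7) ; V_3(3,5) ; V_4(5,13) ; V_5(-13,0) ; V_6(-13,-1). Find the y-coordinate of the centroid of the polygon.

271/182

Apply the shoelace (surveyor's) formula. First the cross-terms c_i = x_i·y_{i+1} − x_{i+1}·y_i:
  50, 81, 14, 169, 13, 37  ⇒  2A = 364, A = 182.
Then Σ (y_i + y_{i+1})·c_i = 1626, so ȳ = 1626 / (6·182) = 271/182.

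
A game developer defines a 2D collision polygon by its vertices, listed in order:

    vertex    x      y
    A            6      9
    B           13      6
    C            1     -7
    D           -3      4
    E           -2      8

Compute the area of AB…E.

138.5

Apply the shoelace (surveyor's) formula: 2A = Σ (x_i·y_{i+1} − x_{i+1}·y_i), indices taken mod 5.
Σ = (-81) + (-97) + (-17) + (-16) + (-66) = -277
Area = |Σ|/2 = 138.5.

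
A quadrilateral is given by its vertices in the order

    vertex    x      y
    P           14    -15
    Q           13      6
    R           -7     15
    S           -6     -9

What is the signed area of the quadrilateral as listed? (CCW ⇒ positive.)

Apply the shoelace formula: 2A = Σ (x_i·y_{i+1} − x_{i+1}·y_i), indices taken mod 4.
P→Q: (14)(6) − (13)(-15) = 279
Q→R: (13)(15) − (-7)(6) = 237
R→S: (-7)(-9) − (-6)(15) = 153
S→P: (-6)(-15) − (14)(-9) = 216
Σ = 885
Signed area = Σ/2 = 442.5 (positive ⇒ counter-clockwise traversal).

442.5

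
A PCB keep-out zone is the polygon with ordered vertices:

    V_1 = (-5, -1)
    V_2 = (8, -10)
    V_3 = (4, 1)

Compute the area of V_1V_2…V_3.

Apply the surveyor's formula: 2A = Σ (x_i·y_{i+1} − x_{i+1}·y_i), indices taken mod 3.
Cross-terms: 58, 48, 1  ⇒  Σ = 107
Area = |Σ|/2 = 53.5.

53.5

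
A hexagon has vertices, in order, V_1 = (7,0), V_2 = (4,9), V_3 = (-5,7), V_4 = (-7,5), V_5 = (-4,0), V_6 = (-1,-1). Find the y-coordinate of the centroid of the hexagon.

Apply the shoelace (surveyor's) formula. First the cross-terms c_i = x_i·y_{i+1} − x_{i+1}·y_i:
  63, 73, 24, 20, 4, 7  ⇒  2A = 191, A = 95.5.
Then Σ (y_i + y_{i+1})·c_i = 2112, so ȳ = 2112 / (6·95.5) = 704/191.

704/191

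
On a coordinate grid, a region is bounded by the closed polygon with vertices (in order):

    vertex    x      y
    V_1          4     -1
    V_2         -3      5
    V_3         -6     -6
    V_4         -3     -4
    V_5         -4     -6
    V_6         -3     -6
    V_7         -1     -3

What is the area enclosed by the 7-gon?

47.5

Apply the surveyor's formula: 2A = Σ (x_i·y_{i+1} − x_{i+1}·y_i), indices taken mod 7.
V_1→V_2: (4)(5) − (-3)(-1) = 17
V_2→V_3: (-3)(-6) − (-6)(5) = 48
V_3→V_4: (-6)(-4) − (-3)(-6) = 6
V_4→V_5: (-3)(-6) − (-4)(-4) = 2
V_5→V_6: (-4)(-6) − (-3)(-6) = 6
V_6→V_7: (-3)(-3) − (-1)(-6) = 3
V_7→V_1: (-1)(-1) − (4)(-3) = 13
Σ = 95
Area = |Σ|/2 = 47.5.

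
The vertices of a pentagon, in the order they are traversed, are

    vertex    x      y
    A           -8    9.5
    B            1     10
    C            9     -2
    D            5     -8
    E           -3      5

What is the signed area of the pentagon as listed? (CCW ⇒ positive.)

Cross-terms: -89.5, -92, -62, 1, 11.5  ⇒  Σ = -231
Signed area = Σ/2 = -115.5 (negative ⇒ clockwise traversal).

-115.5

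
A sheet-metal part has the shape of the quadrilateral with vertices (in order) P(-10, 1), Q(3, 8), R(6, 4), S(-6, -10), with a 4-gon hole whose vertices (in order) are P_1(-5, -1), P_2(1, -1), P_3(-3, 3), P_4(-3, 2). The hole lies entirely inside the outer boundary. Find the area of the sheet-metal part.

119.5

Outer boundary:
Cross-terms: -83, -36, -36, -106  ⇒  Σ = -261
Area = |Σ|/2 = 130.5.
Hole:
Σ = (6) + (0) + (3) + (13) = 22
Area = |Σ|/2 = 11.
Net area = 130.5 − 11 = 119.5.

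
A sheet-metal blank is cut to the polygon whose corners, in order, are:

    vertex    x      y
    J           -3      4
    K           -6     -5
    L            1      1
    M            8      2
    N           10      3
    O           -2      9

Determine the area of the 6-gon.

75.5

Σ = (39) + (-1) + (-6) + (4) + (96) + (19) = 151
Area = |Σ|/2 = 75.5.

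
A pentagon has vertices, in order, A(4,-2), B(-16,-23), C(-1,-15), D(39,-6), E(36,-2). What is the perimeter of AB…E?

124

|AB| = √((-20)² + (-21)²) = √841 = 29
|BC| = √((15)² + (8)²) = √289 = 17
|CD| = √((40)² + (9)²) = √1681 = 41
|DE| = √((-3)² + (4)²) = √25 = 5
|EA| = √((-32)² + (0)²) = √1024 = 32
Perimeter = 29 + 17 + 41 + 5 + 32 = 124.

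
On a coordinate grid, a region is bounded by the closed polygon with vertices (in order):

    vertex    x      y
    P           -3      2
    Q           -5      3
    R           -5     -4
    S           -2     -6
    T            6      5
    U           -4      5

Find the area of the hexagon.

Cross-terms: 1, 35, 22, 26, 50, 7  ⇒  Σ = 141
Area = |Σ|/2 = 70.5.

70.5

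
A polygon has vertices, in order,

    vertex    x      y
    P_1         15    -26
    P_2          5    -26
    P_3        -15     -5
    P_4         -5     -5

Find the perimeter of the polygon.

|P_1P_2| = √((-10)² + (0)²) = √100 = 10
|P_2P_3| = √((-20)² + (21)²) = √841 = 29
|P_3P_4| = √((10)² + (0)²) = √100 = 10
|P_4P_1| = √((20)² + (-21)²) = √841 = 29
Perimeter = 10 + 29 + 10 + 29 = 78.

78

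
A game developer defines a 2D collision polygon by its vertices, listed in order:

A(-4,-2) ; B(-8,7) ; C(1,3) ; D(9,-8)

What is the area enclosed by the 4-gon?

80

Σ = (-44) + (-31) + (-35) + (-50) = -160
Area = |Σ|/2 = 80.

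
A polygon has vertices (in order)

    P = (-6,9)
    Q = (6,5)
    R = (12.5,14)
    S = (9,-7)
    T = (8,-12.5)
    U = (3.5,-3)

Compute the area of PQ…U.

Apply the surveyor's formula: 2A = Σ (x_i·y_{i+1} − x_{i+1}·y_i), indices taken mod 6.
Σ = (-84) + (21.5) + (-213.5) + (-56.5) + (19.75) + (13.5) = -299.25
Area = |Σ|/2 = 149.625.

149.625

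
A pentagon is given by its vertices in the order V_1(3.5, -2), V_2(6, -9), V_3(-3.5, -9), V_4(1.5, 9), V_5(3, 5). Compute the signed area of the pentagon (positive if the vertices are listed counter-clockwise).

Apply the shoelace (surveyor's) formula: 2A = Σ (x_i·y_{i+1} − x_{i+1}·y_i), indices taken mod 5.
V_1→V_2: (3.5)(-9) − (6)(-2) = -19.5
V_2→V_3: (6)(-9) − (-3.5)(-9) = -85.5
V_3→V_4: (-3.5)(9) − (1.5)(-9) = -18
V_4→V_5: (1.5)(5) − (3)(9) = -19.5
V_5→V_1: (3)(-2) − (3.5)(5) = -23.5
Σ = -166
Signed area = Σ/2 = -83 (negative ⇒ clockwise traversal).

-83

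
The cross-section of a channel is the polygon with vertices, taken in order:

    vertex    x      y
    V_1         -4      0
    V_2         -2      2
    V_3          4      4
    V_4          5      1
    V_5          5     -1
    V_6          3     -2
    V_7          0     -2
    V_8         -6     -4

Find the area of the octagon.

Apply the shoelace (surveyor's) formula: 2A = Σ (x_i·y_{i+1} − x_{i+1}·y_i), indices taken mod 8.
Cross-terms: -8, -16, -16, -10, -7, -6, -12, -16  ⇒  Σ = -91
Area = |Σ|/2 = 45.5.

45.5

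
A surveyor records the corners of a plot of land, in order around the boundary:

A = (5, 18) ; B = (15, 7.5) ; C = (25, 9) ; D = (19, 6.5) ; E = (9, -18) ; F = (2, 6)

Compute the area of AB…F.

299

Apply the surveyor's formula: 2A = Σ (x_i·y_{i+1} − x_{i+1}·y_i), indices taken mod 6.
Cross-terms: -232.5, -52.5, -8.5, -400.5, 90, 6  ⇒  Σ = -598
Area = |Σ|/2 = 299.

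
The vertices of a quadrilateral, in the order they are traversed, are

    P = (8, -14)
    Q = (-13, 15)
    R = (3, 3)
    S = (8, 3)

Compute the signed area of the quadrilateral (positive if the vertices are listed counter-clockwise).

-148.5

Apply Gauss's area formula: 2A = Σ (x_i·y_{i+1} − x_{i+1}·y_i), indices taken mod 4.
Σ = (-62) + (-84) + (-15) + (-136) = -297
Signed area = Σ/2 = -148.5 (negative ⇒ clockwise traversal).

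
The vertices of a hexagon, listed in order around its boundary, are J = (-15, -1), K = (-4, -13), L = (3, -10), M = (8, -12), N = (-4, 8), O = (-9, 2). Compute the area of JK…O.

216.5

Apply the surveyor's formula: 2A = Σ (x_i·y_{i+1} − x_{i+1}·y_i), indices taken mod 6.
Σ = (191) + (79) + (44) + (16) + (64) + (39) = 433
Area = |Σ|/2 = 216.5.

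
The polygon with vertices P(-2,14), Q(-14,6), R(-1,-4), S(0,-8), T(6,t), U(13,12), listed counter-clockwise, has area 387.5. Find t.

Write out the shoelace sum; only the two edges meeting at T involve t:
2·Area = [(0·t − 6·(-8)) + (6·12 − 13·t)] + 460
       = -13·t + 580 = 775
⇒ t = -15.

-15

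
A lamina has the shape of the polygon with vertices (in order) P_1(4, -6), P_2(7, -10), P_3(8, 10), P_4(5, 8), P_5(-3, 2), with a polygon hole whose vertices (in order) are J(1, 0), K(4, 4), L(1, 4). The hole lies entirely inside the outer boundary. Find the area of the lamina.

99

Outer boundary:
Apply the shoelace formula: 2A = Σ (x_i·y_{i+1} − x_{i+1}·y_i), indices taken mod 5.
P_1→P_2: (4)(-10) − (7)(-6) = 2
P_2→P_3: (7)(10) − (8)(-10) = 150
P_3→P_4: (8)(8) − (5)(10) = 14
P_4→P_5: (5)(2) − (-3)(8) = 34
P_5→P_1: (-3)(-6) − (4)(2) = 10
Σ = 210
Area = |Σ|/2 = 105.
Hole:
Cross-terms: 4, 12, -4  ⇒  Σ = 12
Area = |Σ|/2 = 6.
Net area = 105 − 6 = 99.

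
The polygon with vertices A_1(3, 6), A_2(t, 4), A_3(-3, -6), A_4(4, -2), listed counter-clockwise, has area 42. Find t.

0

Write out the shoelace sum; only the two edges meeting at A_2 involve t:
2·Area = [(3·4 − t·6) + (t·(-6) − (-3)·4)] + 60
       = -12·t + 84 = 84
⇒ t = 0.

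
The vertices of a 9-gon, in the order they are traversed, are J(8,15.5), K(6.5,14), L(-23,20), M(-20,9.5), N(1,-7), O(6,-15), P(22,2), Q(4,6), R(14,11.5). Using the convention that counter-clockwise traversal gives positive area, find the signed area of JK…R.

Cross-terms: 11.25, 452, 181.5, 130.5, 27, 342, 124, -38, 125  ⇒  Σ = 1355.25
Signed area = Σ/2 = 677.625 (positive ⇒ counter-clockwise traversal).

677.625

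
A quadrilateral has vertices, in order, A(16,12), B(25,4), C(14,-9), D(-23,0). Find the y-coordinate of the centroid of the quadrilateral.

Apply the shoelace (surveyor's) formula. First the cross-terms c_i = x_i·y_{i+1} − x_{i+1}·y_i:
  -236, -281, -207, -276  ⇒  2A = -1000, A = -500.
Then Σ (y_i + y_{i+1})·c_i = -3820, so ȳ = -3820 / (6·(-500)) = 191/150.

191/150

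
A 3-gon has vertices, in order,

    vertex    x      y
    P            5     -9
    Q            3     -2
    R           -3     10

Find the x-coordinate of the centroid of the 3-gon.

Apply the shoelace formula. First the cross-terms c_i = x_i·y_{i+1} − x_{i+1}·y_i:
  17, 24, -23  ⇒  2A = 18, A = 9.
Then Σ (x_i + x_{i+1})·c_i = 90, so x̄ = 90 / (6·9) = 5/3.

5/3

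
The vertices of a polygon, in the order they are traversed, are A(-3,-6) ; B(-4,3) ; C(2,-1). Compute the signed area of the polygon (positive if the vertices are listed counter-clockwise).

-25

Σ = (-33) + (-2) + (-15) = -50
Signed area = Σ/2 = -25 (negative ⇒ clockwise traversal).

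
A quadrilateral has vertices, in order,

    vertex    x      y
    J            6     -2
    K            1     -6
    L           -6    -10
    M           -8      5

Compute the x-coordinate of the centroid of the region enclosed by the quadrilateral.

-130/51

Apply the surveyor's formula. First the cross-terms c_i = x_i·y_{i+1} − x_{i+1}·y_i:
  -34, -46, -110, -14  ⇒  2A = -204, A = -102.
Then Σ (x_i + x_{i+1})·c_i = 1560, so x̄ = 1560 / (6·(-102)) = -130/51.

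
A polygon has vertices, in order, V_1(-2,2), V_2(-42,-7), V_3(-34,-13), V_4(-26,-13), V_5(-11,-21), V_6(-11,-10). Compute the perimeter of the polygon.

|V_1V_2| = √((-40)² + (-9)²) = √1681 = 41
|V_2V_3| = √((8)² + (-6)²) = √100 = 10
|V_3V_4| = √((8)² + (0)²) = √64 = 8
|V_4V_5| = √((15)² + (-8)²) = √289 = 17
|V_5V_6| = √((0)² + (11)²) = √121 = 11
|V_6V_1| = √((9)² + (12)²) = √225 = 15
Perimeter = 41 + 10 + 8 + 17 + 11 + 15 = 102.

102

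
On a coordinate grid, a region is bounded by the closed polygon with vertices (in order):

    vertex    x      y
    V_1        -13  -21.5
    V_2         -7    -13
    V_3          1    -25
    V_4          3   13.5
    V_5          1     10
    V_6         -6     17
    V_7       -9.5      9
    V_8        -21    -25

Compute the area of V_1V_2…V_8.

524.5

Apply the surveyor's formula: 2A = Σ (x_i·y_{i+1} − x_{i+1}·y_i), indices taken mod 8.
Cross-terms: 18.5, 188, 88.5, 16.5, 77, 107.5, 426.5, 126.5  ⇒  Σ = 1049
Area = |Σ|/2 = 524.5.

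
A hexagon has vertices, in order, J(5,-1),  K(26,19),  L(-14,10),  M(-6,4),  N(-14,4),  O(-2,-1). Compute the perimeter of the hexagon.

108

|JK| = √((21)² + (20)²) = √841 = 29
|KL| = √((-40)² + (-9)²) = √1681 = 41
|LM| = √((8)² + (-6)²) = √100 = 10
|MN| = √((-8)² + (0)²) = √64 = 8
|NO| = √((12)² + (-5)²) = √169 = 13
|OJ| = √((7)² + (0)²) = √49 = 7
Perimeter = 29 + 41 + 10 + 8 + 13 + 7 = 108.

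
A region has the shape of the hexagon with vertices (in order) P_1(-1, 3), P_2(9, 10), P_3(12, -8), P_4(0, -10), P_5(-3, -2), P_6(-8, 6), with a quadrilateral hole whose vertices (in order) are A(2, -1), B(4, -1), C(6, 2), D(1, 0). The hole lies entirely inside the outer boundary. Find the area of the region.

209

Outer boundary:
Apply the surveyor's formula: 2A = Σ (x_i·y_{i+1} − x_{i+1}·y_i), indices taken mod 6.
Σ = (-37) + (-192) + (-120) + (-30) + (-34) + (-18) = -431
Area = |Σ|/2 = 215.5.
Hole:
Apply the surveyor's formula: 2A = Σ (x_i·y_{i+1} − x_{i+1}·y_i), indices taken mod 4.
Σ = (2) + (14) + (-2) + (-1) = 13
Area = |Σ|/2 = 6.5.
Net area = 215.5 − 6.5 = 209.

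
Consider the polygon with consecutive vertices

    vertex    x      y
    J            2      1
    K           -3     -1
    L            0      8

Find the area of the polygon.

J→K: (2)(-1) − (-3)(1) = 1
K→L: (-3)(8) − (0)(-1) = -24
L→J: (0)(1) − (2)(8) = -16
Σ = -39
Area = |Σ|/2 = 19.5.

19.5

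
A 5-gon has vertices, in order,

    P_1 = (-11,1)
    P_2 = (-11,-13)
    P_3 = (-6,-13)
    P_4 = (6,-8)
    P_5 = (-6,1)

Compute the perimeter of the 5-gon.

|P_1P_2| = √((0)² + (-14)²) = √196 = 14
|P_2P_3| = √((5)² + (0)²) = √25 = 5
|P_3P_4| = √((12)² + (5)²) = √169 = 13
|P_4P_5| = √((-12)² + (9)²) = √225 = 15
|P_5P_1| = √((-5)² + (0)²) = √25 = 5
Perimeter = 14 + 5 + 13 + 15 + 5 = 52.

52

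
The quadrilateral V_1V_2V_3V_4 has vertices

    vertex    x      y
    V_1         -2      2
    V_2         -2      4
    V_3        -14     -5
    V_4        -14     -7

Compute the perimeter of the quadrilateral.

|V_1V_2| = √((0)² + (2)²) = √4 = 2
|V_2V_3| = √((-12)² + (-9)²) = √225 = 15
|V_3V_4| = √((0)² + (-2)²) = √4 = 2
|V_4V_1| = √((12)² + (9)²) = √225 = 15
Perimeter = 2 + 15 + 2 + 15 = 34.

34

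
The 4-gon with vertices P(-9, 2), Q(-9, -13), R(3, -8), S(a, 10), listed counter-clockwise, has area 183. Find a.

The doubled signed area Σ (x_i y_{i+1} − x_{i+1} y_i) is linear in a.
With a=0 it equals 366; the coefficient of a is 10 (from the two edges through S).
So 10·a + 366 = 2·183 = 366 ⇒ a = 0.

0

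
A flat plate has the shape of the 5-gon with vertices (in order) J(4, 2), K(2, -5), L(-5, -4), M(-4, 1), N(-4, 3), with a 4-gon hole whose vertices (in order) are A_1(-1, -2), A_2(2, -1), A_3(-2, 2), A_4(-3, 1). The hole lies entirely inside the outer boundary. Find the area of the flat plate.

Outer boundary:
Apply the shoelace formula: 2A = Σ (x_i·y_{i+1} − x_{i+1}·y_i), indices taken mod 5.
J→K: (4)(-5) − (2)(2) = -24
K→L: (2)(-4) − (-5)(-5) = -33
L→M: (-5)(1) − (-4)(-4) = -21
M→N: (-4)(3) − (-4)(1) = -8
N→J: (-4)(2) − (4)(3) = -20
Σ = -106
Area = |Σ|/2 = 53.
Hole:
Apply the shoelace formula: 2A = Σ (x_i·y_{i+1} − x_{i+1}·y_i), indices taken mod 4.
Cross-terms: 5, 2, 4, 7  ⇒  Σ = 18
Area = |Σ|/2 = 9.
Net area = 53 − 9 = 44.

44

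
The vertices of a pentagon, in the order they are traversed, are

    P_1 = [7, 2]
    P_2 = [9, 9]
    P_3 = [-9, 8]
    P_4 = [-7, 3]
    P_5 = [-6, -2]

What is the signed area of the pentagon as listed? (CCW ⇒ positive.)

Σ = (45) + (153) + (29) + (32) + (2) = 261
Signed area = Σ/2 = 130.5 (positive ⇒ counter-clockwise traversal).

130.5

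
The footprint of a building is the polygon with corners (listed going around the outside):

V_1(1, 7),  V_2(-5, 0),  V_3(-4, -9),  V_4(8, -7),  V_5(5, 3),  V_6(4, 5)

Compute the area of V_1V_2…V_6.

137.5

Apply the surveyor's formula: 2A = Σ (x_i·y_{i+1} − x_{i+1}·y_i), indices taken mod 6.
Cross-terms: 35, 45, 100, 59, 13, 23  ⇒  Σ = 275
Area = |Σ|/2 = 137.5.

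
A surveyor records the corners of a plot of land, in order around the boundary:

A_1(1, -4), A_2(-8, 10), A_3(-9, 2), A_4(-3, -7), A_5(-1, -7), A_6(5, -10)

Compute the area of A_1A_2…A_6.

85

A_1→A_2: (1)(10) − (-8)(-4) = -22
A_2→A_3: (-8)(2) − (-9)(10) = 74
A_3→A_4: (-9)(-7) − (-3)(2) = 69
A_4→A_5: (-3)(-7) − (-1)(-7) = 14
A_5→A_6: (-1)(-10) − (5)(-7) = 45
A_6→A_1: (5)(-4) − (1)(-10) = -10
Σ = 170
Area = |Σ|/2 = 85.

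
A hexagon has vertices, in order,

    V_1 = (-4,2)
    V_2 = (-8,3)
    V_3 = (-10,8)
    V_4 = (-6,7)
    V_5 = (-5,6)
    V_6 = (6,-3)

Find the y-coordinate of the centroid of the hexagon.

380/111

Apply the shoelace (surveyor's) formula. First the cross-terms c_i = x_i·y_{i+1} − x_{i+1}·y_i:
  4, -34, -22, -1, -21, 0  ⇒  2A = -74, A = -37.
Then Σ (y_i + y_{i+1})·c_i = -760, so ȳ = -760 / (6·(-37)) = 380/111.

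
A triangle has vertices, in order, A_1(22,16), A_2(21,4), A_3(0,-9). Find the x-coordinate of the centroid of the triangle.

Apply the shoelace formula. First the cross-terms c_i = x_i·y_{i+1} − x_{i+1}·y_i:
  -248, -189, 198  ⇒  2A = -239, A = -119.5.
Then Σ (x_i + x_{i+1})·c_i = -10277, so x̄ = -10277 / (6·(-119.5)) = 43/3.

43/3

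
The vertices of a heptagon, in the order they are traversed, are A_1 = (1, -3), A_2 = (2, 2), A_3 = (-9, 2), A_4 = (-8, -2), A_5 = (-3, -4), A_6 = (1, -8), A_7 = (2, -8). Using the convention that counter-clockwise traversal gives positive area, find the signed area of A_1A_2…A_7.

Apply the shoelace (surveyor's) formula: 2A = Σ (x_i·y_{i+1} − x_{i+1}·y_i), indices taken mod 7.
A_1→A_2: (1)(2) − (2)(-3) = 8
A_2→A_3: (2)(2) − (-9)(2) = 22
A_3→A_4: (-9)(-2) − (-8)(2) = 34
A_4→A_5: (-8)(-4) − (-3)(-2) = 26
A_5→A_6: (-3)(-8) − (1)(-4) = 28
A_6→A_7: (1)(-8) − (2)(-8) = 8
A_7→A_1: (2)(-3) − (1)(-8) = 2
Σ = 128
Signed area = Σ/2 = 64 (positive ⇒ counter-clockwise traversal).

64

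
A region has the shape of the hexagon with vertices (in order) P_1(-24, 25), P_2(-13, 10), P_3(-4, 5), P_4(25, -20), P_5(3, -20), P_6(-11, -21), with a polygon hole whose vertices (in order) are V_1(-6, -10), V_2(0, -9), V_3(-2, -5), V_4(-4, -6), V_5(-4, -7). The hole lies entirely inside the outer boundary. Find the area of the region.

728.5

Outer boundary:
P_1→P_2: (-24)(10) − (-13)(25) = 85
P_2→P_3: (-13)(5) − (-4)(10) = -25
P_3→P_4: (-4)(-20) − (25)(5) = -45
P_4→P_5: (25)(-20) − (3)(-20) = -440
P_5→P_6: (3)(-21) − (-11)(-20) = -283
P_6→P_1: (-11)(25) − (-24)(-21) = -779
Σ = -1487
Area = |Σ|/2 = 743.5.
Hole:
Apply the surveyor's formula: 2A = Σ (x_i·y_{i+1} − x_{i+1}·y_i), indices taken mod 5.
Σ = (54) + (-18) + (-8) + (4) + (-2) = 30
Area = |Σ|/2 = 15.
Net area = 743.5 − 15 = 728.5.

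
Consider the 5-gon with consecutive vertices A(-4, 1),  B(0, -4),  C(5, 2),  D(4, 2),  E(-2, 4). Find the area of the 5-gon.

36

Apply Gauss's area formula: 2A = Σ (x_i·y_{i+1} − x_{i+1}·y_i), indices taken mod 5.
A→B: (-4)(-4) − (0)(1) = 16
B→C: (0)(2) − (5)(-4) = 20
C→D: (5)(2) − (4)(2) = 2
D→E: (4)(4) − (-2)(2) = 20
E→A: (-2)(1) − (-4)(4) = 14
Σ = 72
Area = |Σ|/2 = 36.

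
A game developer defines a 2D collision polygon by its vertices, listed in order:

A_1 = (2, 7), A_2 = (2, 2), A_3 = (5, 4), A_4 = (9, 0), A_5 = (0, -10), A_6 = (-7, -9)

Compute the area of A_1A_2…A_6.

119.5

Cross-terms: -10, -2, -36, -90, -70, -31  ⇒  Σ = -239
Area = |Σ|/2 = 119.5.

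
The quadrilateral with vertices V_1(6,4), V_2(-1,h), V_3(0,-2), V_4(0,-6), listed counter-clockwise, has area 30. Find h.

Write out the shoelace sum; only the two edges meeting at V_2 involve h:
2·Area = [(6·h − (-1)·4) + ((-1)·(-2) − 0·h)] + 36
       = 6·h + 42 = 60
⇒ h = 3.

3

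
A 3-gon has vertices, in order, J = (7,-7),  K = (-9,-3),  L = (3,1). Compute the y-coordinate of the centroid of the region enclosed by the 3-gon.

Apply the surveyor's formula. First the cross-terms c_i = x_i·y_{i+1} − x_{i+1}·y_i:
  -84, 0, -28  ⇒  2A = -112, A = -56.
Then Σ (y_i + y_{i+1})·c_i = 1008, so ȳ = 1008 / (6·(-56)) = -3.

-3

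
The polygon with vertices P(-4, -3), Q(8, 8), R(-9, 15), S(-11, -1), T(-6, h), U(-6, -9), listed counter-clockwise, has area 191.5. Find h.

The doubled signed area Σ (x_i y_{i+1} − x_{i+1} y_i) is linear in h.
With h=0 it equals 388; the coefficient of h is -5 (from the two edges through T).
So -5·h + 388 = 2·191.5 = 383 ⇒ h = 1.

1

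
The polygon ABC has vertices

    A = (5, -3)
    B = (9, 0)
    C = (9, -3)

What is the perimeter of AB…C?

12

|AB| = √((4)² + (3)²) = √25 = 5
|BC| = √((0)² + (-3)²) = √9 = 3
|CA| = √((-4)² + (0)²) = √16 = 4
Perimeter = 5 + 3 + 4 = 12.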